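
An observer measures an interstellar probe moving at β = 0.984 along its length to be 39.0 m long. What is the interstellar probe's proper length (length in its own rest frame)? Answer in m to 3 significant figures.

L₀ ≈ 219 m

γ = 1/√(1 − 0.984²) = 5.6127
L₀ = γL = 5.6127 × 39.0 = 219 m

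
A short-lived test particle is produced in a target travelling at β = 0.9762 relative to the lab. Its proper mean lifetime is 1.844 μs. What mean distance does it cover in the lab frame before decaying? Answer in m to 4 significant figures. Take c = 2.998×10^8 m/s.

γ = 1/√(1 − 0.9762²) = 4.61101
Dilated lifetime: Δt = γτ₀ = 4.61101 × 1.844 μs = 8.50270 μs
d = vΔt = 0.9762c × 8.50270 μs = 2.92665×10^8 m/s × 8.50270×10^-6 s = 2488 m

d ≈ 2488 m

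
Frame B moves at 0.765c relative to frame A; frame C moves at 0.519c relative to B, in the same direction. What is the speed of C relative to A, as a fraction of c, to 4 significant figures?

u ≈ 0.9191c

Compose boost 2: (0.519 + 0.765)/(1 + 0.519×0.765) = 1.284/1.39704 = 0.9191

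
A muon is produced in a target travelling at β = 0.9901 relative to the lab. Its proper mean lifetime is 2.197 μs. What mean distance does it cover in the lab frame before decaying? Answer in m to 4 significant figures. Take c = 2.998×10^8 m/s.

d ≈ 4646 m

γ = 1/√(1 − 0.9901²) = 7.12435
Dilated lifetime: Δt = γτ₀ = 7.12435 × 2.197 μs = 15.6522 μs
d = vΔt = 0.9901c × 15.6522 μs = 2.96832×10^8 m/s × 1.56522×10^-5 s = 4646 m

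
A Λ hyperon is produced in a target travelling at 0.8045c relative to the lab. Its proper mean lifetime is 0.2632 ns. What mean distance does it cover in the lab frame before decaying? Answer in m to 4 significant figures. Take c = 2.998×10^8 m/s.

d ≈ 0.1069 m

γ = 1/√(1 − 0.8045²) = 1.68364
Dilated lifetime: Δt = γτ₀ = 1.68364 × 0.2632 ns = 0.443133 ns
d = vΔt = 0.8045c × 0.443133 ns = 2.41189×10^8 m/s × 4.43133×10^-10 s = 0.1069 m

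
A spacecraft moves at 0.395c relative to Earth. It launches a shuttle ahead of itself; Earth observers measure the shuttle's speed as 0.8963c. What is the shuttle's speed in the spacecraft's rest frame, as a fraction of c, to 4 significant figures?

Inverse velocity addition: u' = (u − v)/(1 − uv/c²)
= (0.8963 − 0.395)/(1 − 0.8963×0.395) = 0.5013/0.645961 = 0.7761

u' ≈ 0.7761c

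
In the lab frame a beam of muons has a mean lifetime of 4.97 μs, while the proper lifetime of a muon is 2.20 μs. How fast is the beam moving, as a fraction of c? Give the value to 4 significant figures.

γ = Δt/τ₀ = 4.97/2.20 = 2.25909
β = √(1 − 1/γ²) = √(1 − 1/2.25909²) = 0.8967

β ≈ 0.8967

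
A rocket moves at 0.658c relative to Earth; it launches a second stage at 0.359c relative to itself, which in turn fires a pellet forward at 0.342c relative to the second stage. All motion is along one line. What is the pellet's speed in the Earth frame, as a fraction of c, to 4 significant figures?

u ≈ 0.9089c

Compose boost 2: (0.359 + 0.658)/(1 + 0.359×0.658) = 1.017/1.23622 = 0.822668
Compose boost 3: (0.342 + 0.822668)/(1 + 0.342×0.822668) = 1.16467/1.28135 = 0.9089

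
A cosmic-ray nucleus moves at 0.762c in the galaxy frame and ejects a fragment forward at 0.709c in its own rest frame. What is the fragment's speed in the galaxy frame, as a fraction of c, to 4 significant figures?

Compose boost 2: (0.709 + 0.762)/(1 + 0.709×0.762) = 1.471/1.54026 = 0.9550

u ≈ 0.9550c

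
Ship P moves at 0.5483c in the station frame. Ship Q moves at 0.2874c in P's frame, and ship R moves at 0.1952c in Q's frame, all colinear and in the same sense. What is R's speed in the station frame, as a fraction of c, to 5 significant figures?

u ≈ 0.80386c

Compose boost 2: (0.2874 + 0.5483)/(1 + 0.2874×0.5483) = 0.83570/1.157581 = 0.7219363
Compose boost 3: (0.1952 + 0.7219363)/(1 + 0.1952×0.7219363) = 0.9171363/1.140922 = 0.80386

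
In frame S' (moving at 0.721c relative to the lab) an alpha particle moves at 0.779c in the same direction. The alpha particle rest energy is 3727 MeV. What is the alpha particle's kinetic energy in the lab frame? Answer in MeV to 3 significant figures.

u_lab = (0.779 + 0.721)/(1 + 0.779×0.721) = 0.960517
γ = 1/√(1 − 0.960517²) = 3.5943
K = (γ − 1)m₀c² = (3.5943 − 1) × 3727 = 2.5943 × 3727 = 9670 MeV

K ≈ 9670 MeV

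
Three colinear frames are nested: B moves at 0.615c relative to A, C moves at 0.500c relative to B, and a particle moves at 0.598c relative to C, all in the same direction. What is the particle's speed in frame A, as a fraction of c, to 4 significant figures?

Compose boost 2: (0.500 + 0.615)/(1 + 0.500×0.615) = 1.115/1.30750 = 0.852772
Compose boost 3: (0.598 + 0.852772)/(1 + 0.598×0.852772) = 1.45077/1.50996 = 0.9608

u ≈ 0.9608c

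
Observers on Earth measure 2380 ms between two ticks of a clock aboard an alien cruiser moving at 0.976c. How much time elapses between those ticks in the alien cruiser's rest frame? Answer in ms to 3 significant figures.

τ₀ ≈ 518 ms

γ = 1/√(1 − 0.976²) = 4.5920
Proper time: τ₀ = Δt/γ = 2380/4.5920 = 518 ms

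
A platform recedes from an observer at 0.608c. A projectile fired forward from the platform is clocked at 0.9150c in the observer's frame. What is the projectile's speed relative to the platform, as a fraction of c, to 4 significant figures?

Inverse velocity addition: u' = (u − v)/(1 − uv/c²)
= (0.9150 − 0.608)/(1 − 0.9150×0.608) = 0.3070/0.443680 = 0.6919

u' ≈ 0.6919c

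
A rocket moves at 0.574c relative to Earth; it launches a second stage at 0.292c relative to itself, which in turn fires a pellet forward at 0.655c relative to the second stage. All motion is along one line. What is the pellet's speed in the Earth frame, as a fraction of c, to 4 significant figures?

u ≈ 0.9400c

Compose boost 2: (0.292 + 0.574)/(1 + 0.292×0.574) = 0.8660/1.16761 = 0.741687
Compose boost 3: (0.655 + 0.741687)/(1 + 0.655×0.741687) = 1.39669/1.48581 = 0.9400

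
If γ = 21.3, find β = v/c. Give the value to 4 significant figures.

β ≈ 0.9989

β = √(1 − 1/γ²) = √(1 − 1/21.3²) = √(0.997796) = 0.9989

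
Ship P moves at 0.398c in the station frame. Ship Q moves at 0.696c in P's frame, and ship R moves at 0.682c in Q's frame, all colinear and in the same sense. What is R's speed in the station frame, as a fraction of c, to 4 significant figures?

Compose boost 2: (0.696 + 0.398)/(1 + 0.696×0.398) = 1.094/1.27701 = 0.856690
Compose boost 3: (0.682 + 0.856690)/(1 + 0.682×0.856690) = 1.53869/1.58426 = 0.9712

u ≈ 0.9712c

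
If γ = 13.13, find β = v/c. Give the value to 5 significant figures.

β = √(1 − 1/γ²) = √(1 − 1/13.13²) = √(0.9941994) = 0.99710

β ≈ 0.99710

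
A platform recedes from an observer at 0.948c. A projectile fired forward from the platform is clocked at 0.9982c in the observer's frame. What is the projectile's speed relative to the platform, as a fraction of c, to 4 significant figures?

u' ≈ 0.9347c

Inverse velocity addition: u' = (u − v)/(1 − uv/c²)
= (0.9982 − 0.948)/(1 − 0.9982×0.948) = 0.05020/0.0537064 = 0.9347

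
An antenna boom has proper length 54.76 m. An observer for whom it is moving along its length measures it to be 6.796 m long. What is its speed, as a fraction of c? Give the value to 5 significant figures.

β ≈ 0.99227

γ = L₀/L = 54.76/6.796 = 8.057681
β = √(1 − 1/γ²) = 0.99227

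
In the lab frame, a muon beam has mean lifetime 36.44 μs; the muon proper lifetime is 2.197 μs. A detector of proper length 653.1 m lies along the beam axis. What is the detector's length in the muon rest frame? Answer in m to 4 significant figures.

Time dilation ⇒ γ = Δt/τ₀ = 36.44/2.197 = 16.5863
Length contraction: L = L₀/γ = 653.1/16.5863 = 39.38 m

L ≈ 39.38 m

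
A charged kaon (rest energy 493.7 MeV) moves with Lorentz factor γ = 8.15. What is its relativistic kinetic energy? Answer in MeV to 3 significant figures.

γ = 8.15 (given)
K = (γ − 1)m₀c² = (8.15 − 1) × 493.7 MeV = 7.1500 × 493.7 MeV = 3530 MeV

K ≈ 3530 MeV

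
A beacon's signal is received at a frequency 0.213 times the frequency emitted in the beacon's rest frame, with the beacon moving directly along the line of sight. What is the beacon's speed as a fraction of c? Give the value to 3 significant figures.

β ≈ 0.913

f_obs/f_src = √((1−β)/(1+β)) = 0.213  ⇒  (1−β)/(1+β) = 0.045369
β = |1 − D²|/(1 + D²) = |1 − 0.045369|/(1 + 0.045369) = 0.913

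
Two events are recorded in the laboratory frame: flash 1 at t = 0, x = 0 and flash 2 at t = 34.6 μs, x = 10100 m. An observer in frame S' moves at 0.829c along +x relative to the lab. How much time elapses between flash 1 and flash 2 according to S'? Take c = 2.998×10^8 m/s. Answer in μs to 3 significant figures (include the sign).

γ = 1/√(1 − 0.829²) = 1.7881
Δt' = γ(Δt − vΔx/c²) = 1.7881 × (34.6 μs − 0.829×10100 m / (2.998×10^8 m/s))
= 1.7881 × (6.6717 μs) = 11.9 μs

Δt' ≈ 11.9 μs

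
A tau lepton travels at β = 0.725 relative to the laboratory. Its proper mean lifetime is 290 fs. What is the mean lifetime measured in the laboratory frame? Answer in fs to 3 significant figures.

γ = 1/√(1 − 0.725²) = 1.4519
Time dilation: Δt = γτ₀ = 1.4519 × 290 fs = 421 fs

Δt ≈ 421 fs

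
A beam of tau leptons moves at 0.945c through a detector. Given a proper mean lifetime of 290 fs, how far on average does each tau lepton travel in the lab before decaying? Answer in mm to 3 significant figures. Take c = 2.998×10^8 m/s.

γ = 1/√(1 − 0.945²) = 3.0574
Dilated lifetime: Δt = γτ₀ = 3.0574 × 290 fs = 886.66 fs
d = vΔt = 0.945c × 886.66 fs = 2.8331×10^8 m/s × 8.8666×10^-13 s = 0.251 mm

d ≈ 0.251 mm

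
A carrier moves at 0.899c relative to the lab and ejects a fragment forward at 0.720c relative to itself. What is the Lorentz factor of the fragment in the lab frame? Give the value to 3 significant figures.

γ ≈ 5.42

u_lab = (0.720 + 0.899)/(1 + 0.720×0.899) = 1.619/1.64728 = 0.982832
γ = 1/√(1 − 0.982832²) = 5.42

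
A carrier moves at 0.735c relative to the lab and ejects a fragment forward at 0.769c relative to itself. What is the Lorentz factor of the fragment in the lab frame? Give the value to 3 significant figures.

u_lab = (0.769 + 0.735)/(1 + 0.769×0.735) = 1.504/1.56522 = 0.960890
γ = 1/√(1 − 0.960890²) = 3.61

γ ≈ 3.61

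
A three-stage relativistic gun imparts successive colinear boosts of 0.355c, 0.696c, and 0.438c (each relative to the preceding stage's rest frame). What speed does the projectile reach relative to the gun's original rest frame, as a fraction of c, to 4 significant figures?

Compose boost 2: (0.696 + 0.355)/(1 + 0.696×0.355) = 1.051/1.24708 = 0.842769
Compose boost 3: (0.438 + 0.842769)/(1 + 0.438×0.842769) = 1.28077/1.36913 = 0.9355

u ≈ 0.9355c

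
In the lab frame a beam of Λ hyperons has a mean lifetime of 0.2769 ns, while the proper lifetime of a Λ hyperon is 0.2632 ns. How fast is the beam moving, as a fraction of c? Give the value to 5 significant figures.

γ = Δt/τ₀ = 0.2769/0.2632 = 1.052052
β = √(1 − 1/γ²) = √(1 − 1/1.052052²) = 0.31065

β ≈ 0.31065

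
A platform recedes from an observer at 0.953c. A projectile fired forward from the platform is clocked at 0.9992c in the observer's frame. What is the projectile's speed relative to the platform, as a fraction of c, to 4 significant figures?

u' ≈ 0.9673c

Inverse velocity addition: u' = (u − v)/(1 − uv/c²)
= (0.9992 − 0.953)/(1 − 0.9992×0.953) = 0.04620/0.0477624 = 0.9673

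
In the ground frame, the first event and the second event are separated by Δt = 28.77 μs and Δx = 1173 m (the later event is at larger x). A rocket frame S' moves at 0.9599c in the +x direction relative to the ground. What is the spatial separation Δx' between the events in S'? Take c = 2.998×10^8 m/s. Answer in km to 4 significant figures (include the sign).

Δx' ≈ -25.35 km

γ = 1/√(1 − 0.9599²) = 3.56706
Δx' = γ(Δx − vΔt) = 3.56706 × (1173 m − 0.9599×(2.998×10^8 m/s)×28.77×10^-6 s)
= 3.56706 × (-7106.37 m) = -25.35 km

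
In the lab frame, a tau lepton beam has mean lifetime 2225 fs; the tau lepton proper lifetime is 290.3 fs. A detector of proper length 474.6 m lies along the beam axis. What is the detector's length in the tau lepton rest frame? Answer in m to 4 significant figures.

Time dilation ⇒ γ = Δt/τ₀ = 2225/290.3 = 7.66449
Length contraction: L = L₀/γ = 474.6/7.66449 = 61.92 m

L ≈ 61.92 m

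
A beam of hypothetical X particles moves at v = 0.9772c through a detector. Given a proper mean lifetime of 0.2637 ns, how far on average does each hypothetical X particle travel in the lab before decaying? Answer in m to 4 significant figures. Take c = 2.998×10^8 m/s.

d ≈ 0.3639 m

γ = 1/√(1 − 0.9772²) = 4.70985
Dilated lifetime: Δt = γτ₀ = 4.70985 × 0.2637 ns = 1.24199 ns
d = vΔt = 0.9772c × 1.24199 ns = 2.92965×10^8 m/s × 1.24199×10^-9 s = 0.3639 m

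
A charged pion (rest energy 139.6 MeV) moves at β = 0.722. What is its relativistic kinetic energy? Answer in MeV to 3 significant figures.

γ = 1/√(1 − 0.722²) = 1.4453
K = (γ − 1)m₀c² = (1.4453 − 1) × 139.6 MeV = 0.44531 × 139.6 MeV = 62.2 MeV

K ≈ 62.2 MeV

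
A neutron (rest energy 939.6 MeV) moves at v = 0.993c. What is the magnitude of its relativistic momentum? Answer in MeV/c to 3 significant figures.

γ = 1/√(1 − 0.993²) = 8.4664
p = γβm₀c = 8.4664 × 0.993 × 939.6 MeV/c = 7900 MeV/c

p ≈ 7900 MeV/c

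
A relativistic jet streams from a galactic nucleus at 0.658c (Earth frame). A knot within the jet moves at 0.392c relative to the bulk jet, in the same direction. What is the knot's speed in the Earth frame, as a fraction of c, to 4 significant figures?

Relativistic velocity addition: u = (u' + v)/(1 + u'v/c²)
= (0.392 + 0.658)/(1 + 0.392×0.658) = 1.050/1.25794 = 0.8347

u ≈ 0.8347c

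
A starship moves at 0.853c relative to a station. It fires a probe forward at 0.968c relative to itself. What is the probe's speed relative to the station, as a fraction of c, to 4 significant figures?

u ≈ 0.9974c

Relativistic velocity addition: u = (u' + v)/(1 + u'v/c²)
= (0.968 + 0.853)/(1 + 0.968×0.853) = 1.821/1.82570 = 0.9974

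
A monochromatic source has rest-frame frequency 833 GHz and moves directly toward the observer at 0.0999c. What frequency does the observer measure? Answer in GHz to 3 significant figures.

Relativistic Doppler: f_obs = f_src √((1+β)/(1−β))
= 833 × √(1.0999/0.90010) = 833 × 1.1054 = 921 GHz

f_obs ≈ 921 GHz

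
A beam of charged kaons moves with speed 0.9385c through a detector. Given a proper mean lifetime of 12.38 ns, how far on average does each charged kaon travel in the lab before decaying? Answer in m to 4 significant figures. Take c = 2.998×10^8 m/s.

d ≈ 10.09 m

γ = 1/√(1 − 0.9385²) = 2.89621
Dilated lifetime: Δt = γτ₀ = 2.89621 × 12.38 ns = 35.8550 ns
d = vΔt = 0.9385c × 35.8550 ns = 2.81362×10^8 m/s × 3.58550×10^-8 s = 10.09 m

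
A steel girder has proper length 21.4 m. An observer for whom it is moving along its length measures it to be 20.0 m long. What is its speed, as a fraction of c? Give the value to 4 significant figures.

γ = L₀/L = 21.4/20.0 = 1.07000
β = √(1 − 1/γ²) = 0.3558

β ≈ 0.3558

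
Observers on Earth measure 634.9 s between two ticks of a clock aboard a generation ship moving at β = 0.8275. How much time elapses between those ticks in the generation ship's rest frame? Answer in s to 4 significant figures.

γ = 1/√(1 − 0.8275²) = 1.78105
Proper time: τ₀ = Δt/γ = 634.9/1.78105 = 356.5 s

τ₀ ≈ 356.5 s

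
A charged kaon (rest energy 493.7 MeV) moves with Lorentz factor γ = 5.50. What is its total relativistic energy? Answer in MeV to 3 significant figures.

γ = 5.50 (given)
E = γm₀c² = 5.50 × 493.7 MeV = 2720 MeV

E ≈ 2720 MeV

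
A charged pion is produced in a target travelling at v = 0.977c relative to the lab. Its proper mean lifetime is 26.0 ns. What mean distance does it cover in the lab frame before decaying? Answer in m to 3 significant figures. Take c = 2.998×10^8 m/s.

γ = 1/√(1 − 0.977²) = 4.6896
Dilated lifetime: Δt = γτ₀ = 4.6896 × 26.0 ns = 121.93 ns
d = vΔt = 0.977c × 121.93 ns = 2.9290×10^8 m/s × 1.2193×10^-7 s = 35.7 m

d ≈ 35.7 m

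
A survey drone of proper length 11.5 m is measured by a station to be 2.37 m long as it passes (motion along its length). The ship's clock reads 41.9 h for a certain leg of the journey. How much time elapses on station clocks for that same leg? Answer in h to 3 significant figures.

Δt ≈ 203 h

Length contraction ⇒ γ = L₀/L = 11.5/2.37 = 4.8523
Time dilation: Δt = γτ₀ = 4.8523 × 41.9 h = 203 h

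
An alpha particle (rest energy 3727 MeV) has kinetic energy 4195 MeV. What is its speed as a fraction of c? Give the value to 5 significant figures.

β ≈ 0.88242

γ = 1 + K/(m₀c²) = 1 + 4195/3727 = 2.125570
β = √(1 − 1/γ²) = 0.88242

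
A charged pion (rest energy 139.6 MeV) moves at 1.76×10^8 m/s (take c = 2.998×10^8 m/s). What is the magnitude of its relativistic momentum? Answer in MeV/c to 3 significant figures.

p ≈ 101 MeV/c

β = v/c = 1.76×10^8 / 2.998×10^8 = 0.58706
γ = 1/√(1 − 0.58706²) = 1.2353
p = γβm₀c = 1.2353 × 0.58706 × 139.6 MeV/c = 101 MeV/c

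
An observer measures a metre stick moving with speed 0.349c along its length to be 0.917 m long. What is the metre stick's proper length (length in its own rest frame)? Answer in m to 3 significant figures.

γ = 1/√(1 − 0.349²) = 1.0671
L₀ = γL = 1.0671 × 0.917 = 0.979 m

L₀ ≈ 0.979 m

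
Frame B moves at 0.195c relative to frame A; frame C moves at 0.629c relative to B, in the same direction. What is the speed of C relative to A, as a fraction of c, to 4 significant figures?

Compose boost 2: (0.629 + 0.195)/(1 + 0.629×0.195) = 0.8240/1.12265 = 0.7340

u ≈ 0.7340c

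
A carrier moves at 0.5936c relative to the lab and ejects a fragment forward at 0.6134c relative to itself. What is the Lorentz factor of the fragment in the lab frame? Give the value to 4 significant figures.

u_lab = (0.6134 + 0.5936)/(1 + 0.6134×0.5936) = 1.2070/1.364114 = 0.8848233
γ = 1/√(1 − 0.8848233²) = 2.146

γ ≈ 2.146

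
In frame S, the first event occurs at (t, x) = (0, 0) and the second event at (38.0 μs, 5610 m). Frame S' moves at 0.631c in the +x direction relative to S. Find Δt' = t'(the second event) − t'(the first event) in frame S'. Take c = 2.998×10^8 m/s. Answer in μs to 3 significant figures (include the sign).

γ = 1/√(1 − 0.631²) = 1.2890
Δt' = γ(Δt − vΔx/c²) = 1.2890 × (38.0 μs − 0.631×5610 m / (2.998×10^8 m/s))
= 1.2890 × (26.192 μs) = 33.8 μs

Δt' ≈ 33.8 μs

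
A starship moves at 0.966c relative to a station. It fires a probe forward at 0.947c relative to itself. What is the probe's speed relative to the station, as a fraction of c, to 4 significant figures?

u ≈ 0.9991c

Relativistic velocity addition: u = (u' + v)/(1 + u'v/c²)
= (0.947 + 0.966)/(1 + 0.947×0.966) = 1.913/1.91480 = 0.9991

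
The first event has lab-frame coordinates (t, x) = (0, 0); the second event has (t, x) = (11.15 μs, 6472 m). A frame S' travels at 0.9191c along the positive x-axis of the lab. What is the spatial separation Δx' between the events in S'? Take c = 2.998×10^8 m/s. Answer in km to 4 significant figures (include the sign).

Δx' ≈ 8.628 km

γ = 1/√(1 − 0.9191²) = 2.53791
Δx' = γ(Δx − vΔt) = 2.53791 × (6472 m − 0.9191×(2.998×10^8 m/s)×11.15×10^-6 s)
= 2.53791 × (3399.66 m) = 8.628 km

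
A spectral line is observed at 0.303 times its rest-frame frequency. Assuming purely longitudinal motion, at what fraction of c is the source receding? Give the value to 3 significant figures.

f_obs/f_src = √((1−β)/(1+β)) = 0.303  ⇒  (1−β)/(1+β) = 0.091809
β = |1 − D²|/(1 + D²) = |1 − 0.091809|/(1 + 0.091809) = 0.832

β ≈ 0.832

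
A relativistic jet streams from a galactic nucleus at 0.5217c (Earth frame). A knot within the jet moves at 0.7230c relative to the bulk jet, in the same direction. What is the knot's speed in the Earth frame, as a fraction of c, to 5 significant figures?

Relativistic velocity addition: u = (u' + v)/(1 + u'v/c²)
= (0.7230 + 0.5217)/(1 + 0.7230×0.5217) = 1.2447/1.377189 = 0.90380

u ≈ 0.90380c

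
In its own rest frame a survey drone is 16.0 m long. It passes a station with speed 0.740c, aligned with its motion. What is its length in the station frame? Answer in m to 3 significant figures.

γ = 1/√(1 − 0.740²) = 1.4868
Length contraction: L = L₀/γ = 16.0/1.4868 = 10.8 m

L ≈ 10.8 m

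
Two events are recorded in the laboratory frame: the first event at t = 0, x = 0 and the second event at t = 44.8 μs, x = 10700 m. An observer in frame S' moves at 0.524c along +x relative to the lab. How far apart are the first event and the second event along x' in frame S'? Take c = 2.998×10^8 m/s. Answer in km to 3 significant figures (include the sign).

Δx' ≈ 4.30 km

γ = 1/√(1 − 0.524²) = 1.1741
Δx' = γ(Δx − vΔt) = 1.1741 × (10700 m − 0.524×(2.998×10^8 m/s)×44.8×10^-6 s)
= 1.1741 × (3662.1 m) = 4.30 km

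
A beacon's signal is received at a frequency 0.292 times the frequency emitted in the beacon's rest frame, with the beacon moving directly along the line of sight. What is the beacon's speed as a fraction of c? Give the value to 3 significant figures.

β ≈ 0.843

f_obs/f_src = √((1−β)/(1+β)) = 0.292  ⇒  (1−β)/(1+β) = 0.085264
β = |1 − D²|/(1 + D²) = |1 − 0.085264|/(1 + 0.085264) = 0.843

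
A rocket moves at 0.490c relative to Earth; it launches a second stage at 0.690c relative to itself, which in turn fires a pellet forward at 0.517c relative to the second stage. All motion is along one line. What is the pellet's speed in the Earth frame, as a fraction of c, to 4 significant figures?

Compose boost 2: (0.690 + 0.490)/(1 + 0.690×0.490) = 1.180/1.33810 = 0.881847
Compose boost 3: (0.517 + 0.881847)/(1 + 0.517×0.881847) = 1.39885/1.45592 = 0.9608

u ≈ 0.9608c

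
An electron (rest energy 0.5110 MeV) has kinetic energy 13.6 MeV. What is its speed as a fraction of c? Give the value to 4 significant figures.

γ = 1 + K/(m₀c²) = 1 + 13.6/0.5110 = 27.6145
β = √(1 − 1/γ²) = 0.9993

β ≈ 0.9993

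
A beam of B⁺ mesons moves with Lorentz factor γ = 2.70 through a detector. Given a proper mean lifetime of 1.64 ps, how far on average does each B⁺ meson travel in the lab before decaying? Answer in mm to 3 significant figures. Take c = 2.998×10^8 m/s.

d ≈ 1.23 mm

β = √(1 − 1/γ²) = √(1 − 1/2.70²) = 0.92888
Dilated lifetime: Δt = γτ₀ = 2.70 × 1.64 ps = 4.4280 ps
d = vΔt = 0.92888c × 4.4280 ps = 2.7848×10^8 m/s × 4.4280×10^-12 s = 1.23 mm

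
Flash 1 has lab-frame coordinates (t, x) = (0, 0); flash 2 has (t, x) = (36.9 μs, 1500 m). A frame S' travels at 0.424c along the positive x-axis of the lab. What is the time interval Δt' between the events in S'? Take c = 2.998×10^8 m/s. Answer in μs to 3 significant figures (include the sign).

Δt' ≈ 38.4 μs

γ = 1/√(1 − 0.424²) = 1.1042
Δt' = γ(Δt − vΔx/c²) = 1.1042 × (36.9 μs − 0.424×1500 m / (2.998×10^8 m/s))
= 1.1042 × (34.779 μs) = 38.4 μs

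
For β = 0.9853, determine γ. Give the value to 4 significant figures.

γ = 1/√(1 − β²) = 1/√(1 − 0.9853²) = 1/√(0.0291839) = 5.854

γ ≈ 5.854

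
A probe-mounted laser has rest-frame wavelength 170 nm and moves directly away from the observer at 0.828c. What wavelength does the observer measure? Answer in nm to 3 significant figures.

λ_obs ≈ 554 nm

Relativistic Doppler: λ_obs = λ_src √((1+β)/(1−β))
= 170 × √(1.8280/0.17200) = 170 × 3.2600 = 554 nm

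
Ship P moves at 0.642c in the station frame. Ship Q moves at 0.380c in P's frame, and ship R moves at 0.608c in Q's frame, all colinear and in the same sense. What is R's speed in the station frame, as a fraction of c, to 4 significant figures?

u ≈ 0.9534c

Compose boost 2: (0.380 + 0.642)/(1 + 0.380×0.642) = 1.022/1.24396 = 0.821570
Compose boost 3: (0.608 + 0.821570)/(1 + 0.608×0.821570) = 1.42957/1.49951 = 0.9534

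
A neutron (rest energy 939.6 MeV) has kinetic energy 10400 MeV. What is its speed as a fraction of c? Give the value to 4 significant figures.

γ = 1 + K/(m₀c²) = 1 + 10400/939.6 = 12.0685
β = √(1 − 1/γ²) = 0.9966

β ≈ 0.9966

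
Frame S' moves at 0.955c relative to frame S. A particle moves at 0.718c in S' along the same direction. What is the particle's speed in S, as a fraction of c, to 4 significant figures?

Relativistic velocity addition: u = (u' + v)/(1 + u'v/c²)
= (0.718 + 0.955)/(1 + 0.718×0.955) = 1.673/1.68569 = 0.9925

u ≈ 0.9925c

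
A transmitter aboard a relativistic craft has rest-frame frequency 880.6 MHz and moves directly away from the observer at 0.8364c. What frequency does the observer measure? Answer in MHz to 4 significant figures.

f_obs ≈ 262.8 MHz

Relativistic Doppler: f_obs = f_src √((1−β)/(1+β))
= 880.6 × √(0.163600/1.83640) = 880.6 × 0.298475 = 262.8 MHz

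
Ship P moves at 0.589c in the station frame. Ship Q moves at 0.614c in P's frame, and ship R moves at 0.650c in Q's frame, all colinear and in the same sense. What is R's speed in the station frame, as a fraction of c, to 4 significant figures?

Compose boost 2: (0.614 + 0.589)/(1 + 0.614×0.589) = 1.203/1.36165 = 0.883490
Compose boost 3: (0.650 + 0.883490)/(1 + 0.650×0.883490) = 1.53349/1.57427 = 0.9741

u ≈ 0.9741c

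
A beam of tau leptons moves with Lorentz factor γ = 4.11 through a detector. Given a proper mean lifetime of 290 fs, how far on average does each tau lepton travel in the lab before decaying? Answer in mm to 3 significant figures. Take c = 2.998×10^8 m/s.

d ≈ 0.347 mm

β = √(1 − 1/γ²) = √(1 − 1/4.11²) = 0.96995
Dilated lifetime: Δt = γτ₀ = 4.11 × 290 fs = 1191.9 fs
d = vΔt = 0.96995c × 1191.9 fs = 2.9079×10^8 m/s × 1.1919×10^-12 s = 0.347 mm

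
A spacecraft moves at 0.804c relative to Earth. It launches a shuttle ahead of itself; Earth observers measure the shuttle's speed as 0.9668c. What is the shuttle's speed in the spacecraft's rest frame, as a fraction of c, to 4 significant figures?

u' ≈ 0.7311c

Inverse velocity addition: u' = (u − v)/(1 − uv/c²)
= (0.9668 − 0.804)/(1 − 0.9668×0.804) = 0.1628/0.222693 = 0.7311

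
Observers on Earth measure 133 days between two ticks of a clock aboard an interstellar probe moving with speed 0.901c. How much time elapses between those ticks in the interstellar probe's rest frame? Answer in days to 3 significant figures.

τ₀ ≈ 57.7 days

γ = 1/√(1 − 0.901²) = 2.3051
Proper time: τ₀ = Δt/γ = 133/2.3051 = 57.7 days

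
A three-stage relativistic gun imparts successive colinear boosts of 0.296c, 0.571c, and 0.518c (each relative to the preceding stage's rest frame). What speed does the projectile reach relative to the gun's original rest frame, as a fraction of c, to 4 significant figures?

Compose boost 2: (0.571 + 0.296)/(1 + 0.571×0.296) = 0.8670/1.16902 = 0.741649
Compose boost 3: (0.518 + 0.741649)/(1 + 0.518×0.741649) = 1.25965/1.38417 = 0.9100

u ≈ 0.9100c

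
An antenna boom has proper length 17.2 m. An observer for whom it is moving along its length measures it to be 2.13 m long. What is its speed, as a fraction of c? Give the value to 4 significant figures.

β ≈ 0.9923

γ = L₀/L = 17.2/2.13 = 8.07512
β = √(1 − 1/γ²) = 0.9923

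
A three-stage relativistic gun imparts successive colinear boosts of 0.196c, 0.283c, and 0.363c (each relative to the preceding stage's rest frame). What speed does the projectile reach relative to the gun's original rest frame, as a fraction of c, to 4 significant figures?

u ≈ 0.7013c

Compose boost 2: (0.283 + 0.196)/(1 + 0.283×0.196) = 0.4790/1.05547 = 0.453827
Compose boost 3: (0.363 + 0.453827)/(1 + 0.363×0.453827) = 0.816827/1.16474 = 0.7013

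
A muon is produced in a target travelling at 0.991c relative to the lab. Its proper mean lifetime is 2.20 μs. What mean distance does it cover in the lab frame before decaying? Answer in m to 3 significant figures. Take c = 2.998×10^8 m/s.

γ = 1/√(1 − 0.991²) = 7.4704
Dilated lifetime: Δt = γτ₀ = 7.4704 × 2.20 μs = 16.435 μs
d = vΔt = 0.991c × 16.435 μs = 2.9710×10^8 m/s × 1.6435×10^-5 s = 4880 m

d ≈ 4880 m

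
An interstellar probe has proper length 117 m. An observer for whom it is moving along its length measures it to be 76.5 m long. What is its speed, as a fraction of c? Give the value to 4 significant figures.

γ = L₀/L = 117/76.5 = 1.52941
β = √(1 − 1/γ²) = 0.7566

β ≈ 0.7566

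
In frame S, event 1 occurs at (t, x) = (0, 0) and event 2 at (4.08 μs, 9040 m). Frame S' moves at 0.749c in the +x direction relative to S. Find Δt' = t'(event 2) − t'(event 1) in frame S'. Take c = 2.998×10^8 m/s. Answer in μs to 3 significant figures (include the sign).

γ = 1/√(1 − 0.749²) = 1.5093
Δt' = γ(Δt − vΔx/c²) = 1.5093 × (4.08 μs − 0.749×9040 m / (2.998×10^8 m/s))
= 1.5093 × (-18.505 μs) = -27.9 μs

Δt' ≈ -27.9 μs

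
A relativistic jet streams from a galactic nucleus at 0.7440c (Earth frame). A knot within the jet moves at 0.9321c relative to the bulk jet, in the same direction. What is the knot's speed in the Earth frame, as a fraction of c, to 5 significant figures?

u ≈ 0.98974c

Relativistic velocity addition: u = (u' + v)/(1 + u'v/c²)
= (0.9321 + 0.7440)/(1 + 0.9321×0.7440) = 1.6761/1.693482 = 0.98974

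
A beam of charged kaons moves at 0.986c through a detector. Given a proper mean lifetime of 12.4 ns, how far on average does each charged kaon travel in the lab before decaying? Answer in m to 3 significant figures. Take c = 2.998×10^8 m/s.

γ = 1/√(1 − 0.986²) = 5.9972
Dilated lifetime: Δt = γτ₀ = 5.9972 × 12.4 ns = 74.365 ns
d = vΔt = 0.986c × 74.365 ns = 2.9560×10^8 m/s × 7.4365×10^-8 s = 22.0 m

d ≈ 22.0 m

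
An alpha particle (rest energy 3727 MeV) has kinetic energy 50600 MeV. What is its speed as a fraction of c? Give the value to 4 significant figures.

γ = 1 + K/(m₀c²) = 1 + 50600/3727 = 14.5766
β = √(1 − 1/γ²) = 0.9976

β ≈ 0.9976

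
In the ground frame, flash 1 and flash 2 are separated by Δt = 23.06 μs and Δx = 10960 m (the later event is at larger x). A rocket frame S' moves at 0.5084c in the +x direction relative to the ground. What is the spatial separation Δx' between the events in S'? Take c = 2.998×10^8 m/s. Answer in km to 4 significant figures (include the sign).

γ = 1/√(1 − 0.5084²) = 1.16128
Δx' = γ(Δx − vΔt) = 1.16128 × (10960 m − 0.5084×(2.998×10^8 m/s)×23.06×10^-6 s)
= 1.16128 × (7445.23 m) = 8.646 km

Δx' ≈ 8.646 km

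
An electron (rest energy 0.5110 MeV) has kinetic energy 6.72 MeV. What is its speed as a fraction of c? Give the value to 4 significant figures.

γ = 1 + K/(m₀c²) = 1 + 6.72/0.5110 = 14.1507
β = √(1 − 1/γ²) = 0.9975

β ≈ 0.9975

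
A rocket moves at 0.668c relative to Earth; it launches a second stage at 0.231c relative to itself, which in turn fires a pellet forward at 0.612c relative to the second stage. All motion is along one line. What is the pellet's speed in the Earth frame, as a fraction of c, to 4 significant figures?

u ≈ 0.9419c

Compose boost 2: (0.231 + 0.668)/(1 + 0.231×0.668) = 0.8990/1.15431 = 0.778822
Compose boost 3: (0.612 + 0.778822)/(1 + 0.612×0.778822) = 1.39082/1.47664 = 0.9419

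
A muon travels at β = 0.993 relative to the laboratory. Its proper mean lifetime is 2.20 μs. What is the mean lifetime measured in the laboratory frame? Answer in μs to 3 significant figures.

γ = 1/√(1 − 0.993²) = 8.4664
Time dilation: Δt = γτ₀ = 8.4664 × 2.20 μs = 18.6 μs

Δt ≈ 18.6 μs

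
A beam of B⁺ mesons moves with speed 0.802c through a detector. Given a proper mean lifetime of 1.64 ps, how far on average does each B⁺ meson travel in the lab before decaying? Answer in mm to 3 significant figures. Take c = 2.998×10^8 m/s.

d ≈ 0.660 mm

γ = 1/√(1 − 0.802²) = 1.6741
Dilated lifetime: Δt = γτ₀ = 1.6741 × 1.64 ps = 2.7456 ps
d = vΔt = 0.802c × 2.7456 ps = 2.4044×10^8 m/s × 2.7456×10^-12 s = 0.660 mm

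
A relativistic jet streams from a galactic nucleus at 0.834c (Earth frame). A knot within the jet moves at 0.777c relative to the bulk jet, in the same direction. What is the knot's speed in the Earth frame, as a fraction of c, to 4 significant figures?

Relativistic velocity addition: u = (u' + v)/(1 + u'v/c²)
= (0.777 + 0.834)/(1 + 0.777×0.834) = 1.611/1.64802 = 0.9775

u ≈ 0.9775c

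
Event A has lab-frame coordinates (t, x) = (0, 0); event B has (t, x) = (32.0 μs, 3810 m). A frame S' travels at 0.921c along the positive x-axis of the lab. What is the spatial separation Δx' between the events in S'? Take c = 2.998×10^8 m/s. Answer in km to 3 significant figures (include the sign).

γ = 1/√(1 − 0.921²) = 2.5670
Δx' = γ(Δx − vΔt) = 2.5670 × (3810 m − 0.921×(2.998×10^8 m/s)×32.0×10^-6 s)
= 2.5670 × (-5025.7 m) = -12.9 km

Δx' ≈ -12.9 km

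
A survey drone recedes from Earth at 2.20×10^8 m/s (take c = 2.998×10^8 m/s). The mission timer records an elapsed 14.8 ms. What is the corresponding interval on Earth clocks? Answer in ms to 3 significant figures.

β = v/c = 2.20×10^8 / 2.998×10^8 = 0.73382
γ = 1/√(1 − 0.73382²) = 1.4720
Time dilation: Δt = γτ₀ = 1.4720 × 14.8 ms = 21.8 ms

Δt ≈ 21.8 ms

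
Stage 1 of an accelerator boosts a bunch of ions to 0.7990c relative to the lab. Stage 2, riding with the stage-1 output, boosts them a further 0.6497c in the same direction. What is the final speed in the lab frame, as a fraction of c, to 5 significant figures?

u ≈ 0.95365c

Compose boost 2: (0.6497 + 0.7990)/(1 + 0.6497×0.7990) = 1.4487/1.519110 = 0.95365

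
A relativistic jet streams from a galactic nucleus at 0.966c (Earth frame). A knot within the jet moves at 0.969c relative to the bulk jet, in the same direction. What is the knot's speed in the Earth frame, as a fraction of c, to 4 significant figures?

Relativistic velocity addition: u = (u' + v)/(1 + u'v/c²)
= (0.969 + 0.966)/(1 + 0.969×0.966) = 1.935/1.93605 = 0.9995

u ≈ 0.9995c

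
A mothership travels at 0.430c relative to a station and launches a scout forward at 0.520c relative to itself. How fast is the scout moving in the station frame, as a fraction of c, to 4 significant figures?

u ≈ 0.7764c

Compose boost 2: (0.520 + 0.430)/(1 + 0.520×0.430) = 0.9500/1.22360 = 0.7764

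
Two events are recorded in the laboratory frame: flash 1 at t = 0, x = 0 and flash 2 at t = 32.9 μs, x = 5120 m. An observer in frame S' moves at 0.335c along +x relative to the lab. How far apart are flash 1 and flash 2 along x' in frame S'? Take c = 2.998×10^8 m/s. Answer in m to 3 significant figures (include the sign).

Δx' ≈ 1930 m

γ = 1/√(1 − 0.335²) = 1.0613
Δx' = γ(Δx − vΔt) = 1.0613 × (5120 m − 0.335×(2.998×10^8 m/s)×32.9×10^-6 s)
= 1.0613 × (1815.8 m) = 1930 m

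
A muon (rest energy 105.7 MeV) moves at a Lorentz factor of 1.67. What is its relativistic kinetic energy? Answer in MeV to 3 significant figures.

K ≈ 70.8 MeV

γ = 1.67 (given)
K = (γ − 1)m₀c² = (1.67 − 1) × 105.7 MeV = 0.67000 × 105.7 MeV = 70.8 MeV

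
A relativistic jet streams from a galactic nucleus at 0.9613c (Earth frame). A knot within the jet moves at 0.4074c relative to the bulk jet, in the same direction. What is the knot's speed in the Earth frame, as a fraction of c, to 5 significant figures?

u ≈ 0.98352c

Relativistic velocity addition: u = (u' + v)/(1 + u'v/c²)
= (0.4074 + 0.9613)/(1 + 0.4074×0.9613) = 1.3687/1.391634 = 0.98352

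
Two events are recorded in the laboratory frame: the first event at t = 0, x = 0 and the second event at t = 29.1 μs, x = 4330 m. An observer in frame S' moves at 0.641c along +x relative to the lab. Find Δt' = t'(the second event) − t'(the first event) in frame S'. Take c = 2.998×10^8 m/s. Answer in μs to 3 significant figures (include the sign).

γ = 1/√(1 − 0.641²) = 1.3029
Δt' = γ(Δt − vΔx/c²) = 1.3029 × (29.1 μs − 0.641×4330 m / (2.998×10^8 m/s))
= 1.3029 × (19.842 μs) = 25.9 μs

Δt' ≈ 25.9 μs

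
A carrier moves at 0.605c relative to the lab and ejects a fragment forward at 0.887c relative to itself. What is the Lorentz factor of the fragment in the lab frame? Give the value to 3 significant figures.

u_lab = (0.887 + 0.605)/(1 + 0.887×0.605) = 1.492/1.53663 = 0.970953
γ = 1/√(1 − 0.970953²) = 4.18

γ ≈ 4.18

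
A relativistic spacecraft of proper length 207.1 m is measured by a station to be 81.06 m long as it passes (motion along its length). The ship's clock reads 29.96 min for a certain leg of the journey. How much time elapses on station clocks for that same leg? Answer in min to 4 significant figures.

Δt ≈ 76.54 min

Length contraction ⇒ γ = L₀/L = 207.1/81.06 = 2.55490
Time dilation: Δt = γτ₀ = 2.55490 × 29.96 min = 76.54 min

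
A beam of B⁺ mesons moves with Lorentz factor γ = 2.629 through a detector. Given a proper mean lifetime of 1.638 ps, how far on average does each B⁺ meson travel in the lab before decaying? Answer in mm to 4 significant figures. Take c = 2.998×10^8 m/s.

d ≈ 1.194 mm

β = √(1 − 1/γ²) = √(1 − 1/2.629²) = 0.924833
Dilated lifetime: Δt = γτ₀ = 2.629 × 1.638 ps = 4.30630 ps
d = vΔt = 0.924833c × 4.30630 ps = 2.77265×10^8 m/s × 4.30630×10^-12 s = 1.194 mm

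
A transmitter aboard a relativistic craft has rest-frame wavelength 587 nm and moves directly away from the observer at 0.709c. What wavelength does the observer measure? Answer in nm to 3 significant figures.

Relativistic Doppler: λ_obs = λ_src √((1+β)/(1−β))
= 587 × √(1.7090/0.29100) = 587 × 2.4234 = 1420 nm

λ_obs ≈ 1420 nm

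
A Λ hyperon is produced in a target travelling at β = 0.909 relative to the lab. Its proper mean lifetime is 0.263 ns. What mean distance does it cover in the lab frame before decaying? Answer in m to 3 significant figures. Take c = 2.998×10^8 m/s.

d ≈ 0.172 m

γ = 1/√(1 − 0.909²) = 2.3993
Dilated lifetime: Δt = γτ₀ = 2.3993 × 0.263 ns = 0.63100 ns
d = vΔt = 0.909c × 0.63100 ns = 2.7252×10^8 m/s × 6.3100×10^-10 s = 0.172 m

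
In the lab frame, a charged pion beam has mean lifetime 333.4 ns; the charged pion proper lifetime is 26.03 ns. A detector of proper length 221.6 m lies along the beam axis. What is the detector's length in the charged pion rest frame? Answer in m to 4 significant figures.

Time dilation ⇒ γ = Δt/τ₀ = 333.4/26.03 = 12.8083
Length contraction: L = L₀/γ = 221.6/12.8083 = 17.30 m

L ≈ 17.30 m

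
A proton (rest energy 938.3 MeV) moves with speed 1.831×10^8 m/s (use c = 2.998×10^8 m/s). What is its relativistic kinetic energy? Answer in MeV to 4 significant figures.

β = v/c = 1.831×10^8 / 2.998×10^8 = 0.610740
γ = 1/√(1 − 0.610740²) = 1.26290
K = (γ − 1)m₀c² = (1.26290 − 1) × 938.3 MeV = 0.262896 × 938.3 MeV = 246.7 MeV

K ≈ 246.7 MeV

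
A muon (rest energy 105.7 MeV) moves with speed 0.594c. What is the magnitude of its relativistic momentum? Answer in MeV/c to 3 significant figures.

γ = 1/√(1 − 0.594²) = 1.2431
p = γβm₀c = 1.2431 × 0.594 × 105.7 MeV/c = 78.0 MeV/c

p ≈ 78.0 MeV/c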